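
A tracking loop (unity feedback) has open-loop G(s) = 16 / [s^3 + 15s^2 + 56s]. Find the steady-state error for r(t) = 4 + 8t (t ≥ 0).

The denominator has no term below 56s — 1 pole at s=0, type 1. By superposition:
  • 4: tracked with zero error.
  • 8t: e_ss = 8/K_v with K_v=2/7 → 28.
Total e_ss = 28.

28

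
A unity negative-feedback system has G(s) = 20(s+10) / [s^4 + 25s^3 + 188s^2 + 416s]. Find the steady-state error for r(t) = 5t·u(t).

10.4

The denominator has no term below 416s — 1 pole at s=0, type 1.
K_v = lim_{s→0} s·G(s) = 20·10 / 416 = 25/52.
e_ss = 5/K_v = 5/(25/52) = 10.4.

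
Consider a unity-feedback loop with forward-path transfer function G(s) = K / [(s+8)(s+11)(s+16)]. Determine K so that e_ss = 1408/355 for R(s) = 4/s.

System type = 0 (no poles at s=0).
K_p = lim_{s→0} G(s) = K / (8·11·16) = (1/1408)·K.
e_ss = 4/(1 + K_p) = 1408/355 ⇒ 1 + (1/1408)·K = 355/352 ⇒ K = 12.

12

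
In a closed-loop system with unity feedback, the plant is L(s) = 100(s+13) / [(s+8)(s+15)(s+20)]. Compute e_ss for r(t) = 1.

24/37

System type = 0 (no poles at s=0).
K_p = lim_{s→0} L(s) = 100·13 / (8·15·20) = 13/24.
e_ss = 1/(1 + K_p) = 1/(37/24) = 24/37.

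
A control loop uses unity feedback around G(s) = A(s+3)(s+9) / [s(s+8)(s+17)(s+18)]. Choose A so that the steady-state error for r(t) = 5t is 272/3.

5

The open loop has one pole at the origin → type 1 system.
K_v = lim_{s→0} s·G(s) = A·3·9 / (8·17·18) = (3/272)·A.
e_ss = 5/K_v = 272/3 ⇒ K_v = 15/272 ⇒ A = (15/272)/(3/272) = 5.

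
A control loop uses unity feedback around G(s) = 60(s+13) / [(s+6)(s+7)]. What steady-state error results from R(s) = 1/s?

G(s) has no factors of s in the denominator, so the system is type 0.
K_p = lim_{s→0} G(s) = 60·13 / (6·7) = 130/7.
e_ss = 1/(1 + K_p) = 1/(137/7) = 7/137.

7/137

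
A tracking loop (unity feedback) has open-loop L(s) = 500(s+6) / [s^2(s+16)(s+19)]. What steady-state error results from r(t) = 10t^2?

The open loop has two poles at the origin → type 2 system.
K_a = lim_{s→0} s^2·L(s) = 500·6 / (16·19) = 375/38.
r(t) = 10t^2 gives R(s) = 20/s^3.
e_ss = 20/K_a = 20/(375/38) = 152/75.

152/75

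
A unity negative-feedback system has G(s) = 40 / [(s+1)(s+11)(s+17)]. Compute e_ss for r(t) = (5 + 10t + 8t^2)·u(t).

The open loop has no poles at the origin → type 0 system. By superposition:
  • 5: e_ss = 5/(1+K_p) with K_p=40/187 → 935/227.
  • 10t: a type-0 system cannot track it, e_ss → ∞.
  • 8t^2: a type-0 system cannot track it, e_ss → ∞.
The unbounded component dominates.

infinity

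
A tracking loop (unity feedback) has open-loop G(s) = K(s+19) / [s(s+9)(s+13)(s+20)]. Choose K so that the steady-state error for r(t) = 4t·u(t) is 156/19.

G(s) has one factor of s in the denominator, so the system is type 1.
K_v = lim_{s→0} s·G(s) = K·19 / (9·13·20) = (19/2340)·K.
e_ss = 4/K_v = 156/19 ⇒ K_v = 19/39 ⇒ K = (19/39)/(19/2340) = 60.

60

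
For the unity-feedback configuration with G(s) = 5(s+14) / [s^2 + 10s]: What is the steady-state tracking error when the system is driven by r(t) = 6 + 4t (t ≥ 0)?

4/7

Factoring s from the denominator leaves a polynomial with constant term 10, so the system is type 1. By superposition:
  • 6: tracked with zero error.
  • 4t: e_ss = 4/K_v with K_v=7 → 4/7.
Total e_ss = 4/7.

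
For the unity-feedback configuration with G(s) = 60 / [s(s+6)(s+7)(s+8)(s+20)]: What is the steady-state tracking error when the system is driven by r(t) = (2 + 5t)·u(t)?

System type = 1 (one pole at s=0). Taking each input component in turn:
  • 2: tracked with zero error.
  • 5t: e_ss = 5/K_v with K_v=1/112 → 560.
Total e_ss = 560.

560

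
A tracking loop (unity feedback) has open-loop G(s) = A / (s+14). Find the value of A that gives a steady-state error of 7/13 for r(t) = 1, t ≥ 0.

System type = 0 (no poles at s=0).
K_p = lim_{s→0} G(s) = A / (14) = (1/14)·A.
e_ss = 1/(1 + K_p) = 7/13 ⇒ 1 + (1/14)·A = 13/7 ⇒ A = 12.

12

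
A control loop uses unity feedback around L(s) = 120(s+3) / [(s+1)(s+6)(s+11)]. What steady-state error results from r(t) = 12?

No free integrators in L(s): this is a type 0 system.
K_p = lim_{s→0} L(s) = 120·3 / (1·6·11) = 60/11.
e_ss = 12/(1 + K_p) = 12/(71/11) = 132/71.

132/71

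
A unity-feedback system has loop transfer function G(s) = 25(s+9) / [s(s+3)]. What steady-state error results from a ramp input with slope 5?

1/15

The open loop has one pole at the origin → type 1 system.
K_v = lim_{s→0} s·G(s) = 25·9 / (3) = 75.
e_ss = 5/K_v = 5/75 = 1/15.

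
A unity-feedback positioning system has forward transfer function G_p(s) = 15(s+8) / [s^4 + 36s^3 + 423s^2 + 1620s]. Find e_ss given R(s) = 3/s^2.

40.5

Lowest-order denominator term is 1620s, so the open loop has 1 pole at the origin → type 1 system.
K_v = lim_{s→0} s·G_p(s) = 15·8 / 1620 = 2/27.
e_ss = 3/K_v = 3/(2/27) = 40.5.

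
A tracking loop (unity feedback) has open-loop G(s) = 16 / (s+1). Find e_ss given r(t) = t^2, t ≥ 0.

System type = 0 (no poles at s=0).
K_a = lim_{s→0} s^2·G(s) = 0; the steady-state error to this parabolic input grows without bound.

infinity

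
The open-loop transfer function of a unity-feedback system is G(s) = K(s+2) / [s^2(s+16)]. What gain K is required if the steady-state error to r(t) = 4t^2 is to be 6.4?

10

Two free integrators in G(s): this is a type 2 system.
K_a = lim_{s→0} s^2·G(s) = K·2 / (16) = 0.125·K.
e_ss = 8/K_a = 6.4 ⇒ K_a = 1.25 ⇒ K = 1.25/0.125 = 10.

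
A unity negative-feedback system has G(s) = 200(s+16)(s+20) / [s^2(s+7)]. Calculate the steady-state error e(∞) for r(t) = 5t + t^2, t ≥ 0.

7/32000

Two free integrators in G(s): this is a type 2 system. By superposition:
  • 5t: tracked with zero error.
  • t^2: e_ss = 2/K_a with K_a=64000/7 → 7/32000.
Total e_ss = 7/32000.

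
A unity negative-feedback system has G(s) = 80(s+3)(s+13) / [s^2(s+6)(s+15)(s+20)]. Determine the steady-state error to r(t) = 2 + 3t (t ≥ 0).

0

The open loop has two poles at the origin → type 2 system. Taking each input component in turn:
  • 2: tracked with zero error.
  • 3t: tracked with zero error.
Total e_ss = 0.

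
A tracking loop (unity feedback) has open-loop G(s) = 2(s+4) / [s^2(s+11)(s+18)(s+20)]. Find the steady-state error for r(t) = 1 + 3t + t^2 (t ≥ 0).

System type = 2 (two poles at s=0). By superposition:
  • 1: tracked with zero error.
  • 3t: tracked with zero error.
  • t^2: e_ss = 2/K_a with K_a=1/495 → 990.
Total e_ss = 990.

990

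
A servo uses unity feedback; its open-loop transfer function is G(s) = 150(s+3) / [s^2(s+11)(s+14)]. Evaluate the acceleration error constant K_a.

Two free integrators in G(s): this is a type 2 system.
K_a = lim_{s→0} s^2·G(s) = 150·3 / (11·14) = 225/77.

225/77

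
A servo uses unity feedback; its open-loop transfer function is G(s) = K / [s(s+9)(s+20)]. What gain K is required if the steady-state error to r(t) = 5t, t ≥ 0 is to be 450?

G(s) has one factor of s in the denominator, so the system is type 1.
K_v = lim_{s→0} s·G(s) = K / (9·20) = (1/180)·K.
e_ss = 5/K_v = 450 ⇒ K_v = 1/90 ⇒ K = (1/90)/(1/180) = 2.

2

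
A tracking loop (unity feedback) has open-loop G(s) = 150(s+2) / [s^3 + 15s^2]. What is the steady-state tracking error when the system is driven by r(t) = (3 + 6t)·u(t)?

Factoring s^2 from the denominator leaves a polynomial with constant term 15, so the system is type 2. Treating each term separately:
  • 3: tracked with zero error.
  • 6t: tracked with zero error.
Total e_ss = 0.

0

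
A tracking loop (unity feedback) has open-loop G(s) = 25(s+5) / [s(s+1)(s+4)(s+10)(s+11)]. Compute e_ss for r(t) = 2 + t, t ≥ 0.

One free integrator in G(s): this is a type 1 system. By superposition:
  • 2: tracked with zero error.
  • t: e_ss = 1/K_v with K_v=25/88 → 3.52.
Total e_ss = 3.52.

3.52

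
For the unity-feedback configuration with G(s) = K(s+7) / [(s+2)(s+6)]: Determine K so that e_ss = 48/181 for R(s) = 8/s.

System type = 0 (no poles at s=0).
K_p = lim_{s→0} G(s) = K·7 / (2·6) = (7/12)·K.
e_ss = 8/(1 + K_p) = 48/181 ⇒ 1 + (7/12)·K = 181/6 ⇒ K = 50.

50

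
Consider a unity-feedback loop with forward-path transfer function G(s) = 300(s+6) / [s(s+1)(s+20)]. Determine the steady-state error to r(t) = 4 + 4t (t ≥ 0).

2/45

One free integrator in G(s): this is a type 1 system. Taking each input component in turn:
  • 4: tracked with zero error.
  • 4t: e_ss = 4/K_v with K_v=90 → 2/45.
Total e_ss = 2/45.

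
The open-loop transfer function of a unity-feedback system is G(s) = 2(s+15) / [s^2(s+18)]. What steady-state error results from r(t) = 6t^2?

7.2

Two free integrators in G(s): this is a type 2 system.
K_a = lim_{s→0} s^2·G(s) = 2·15 / (18) = 5/3.
r(t) = 6t^2 gives R(s) = 12/s^3.
e_ss = 12/K_a = 12/(5/3) = 7.2.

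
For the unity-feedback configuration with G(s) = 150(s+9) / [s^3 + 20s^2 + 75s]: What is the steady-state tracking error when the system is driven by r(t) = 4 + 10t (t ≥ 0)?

5/9

The denominator has no term below 75s — 1 pole at s=0, type 1. Taking each input component in turn:
  • 4: tracked with zero error.
  • 10t: e_ss = 10/K_v with K_v=18 → 5/9.
Total e_ss = 5/9.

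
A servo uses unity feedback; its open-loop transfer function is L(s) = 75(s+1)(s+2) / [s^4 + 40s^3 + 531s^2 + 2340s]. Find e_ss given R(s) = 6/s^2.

93.6

Lowest-order denominator term is 2340s, so the open loop has 1 pole at the origin → type 1 system.
K_v = lim_{s→0} s·L(s) = 75·1·2 / 2340 = 5/78.
e_ss = 6/K_v = 6/(5/78) = 93.6.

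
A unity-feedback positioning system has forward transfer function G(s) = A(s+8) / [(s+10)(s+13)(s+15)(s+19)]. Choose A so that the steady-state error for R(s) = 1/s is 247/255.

150

G(s) has no factors of s in the denominator, so the system is type 0.
K_p = lim_{s→0} G(s) = A·8 / (10·13·15·19) = (4/18525)·A.
e_ss = 1/(1 + K_p) = 247/255 ⇒ 1 + (4/18525)·A = 255/247 ⇒ A = 150.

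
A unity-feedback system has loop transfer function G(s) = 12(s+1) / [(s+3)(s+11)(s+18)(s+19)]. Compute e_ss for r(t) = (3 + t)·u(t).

No free integrators in G(s): this is a type 0 system. By superposition:
  • 3: e_ss = 3/(1+K_p) with K_p=2/1881 → 5643/1883.
  • t: a type-0 system cannot track it, e_ss → ∞.
The unbounded component dominates.

infinity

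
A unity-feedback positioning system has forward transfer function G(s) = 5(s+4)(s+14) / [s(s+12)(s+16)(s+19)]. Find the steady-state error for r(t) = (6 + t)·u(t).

456/35

One free integrator in G(s): this is a type 1 system. By superposition:
  • 6: tracked with zero error.
  • t: e_ss = 1/K_v with K_v=35/456 → 456/35.
Total e_ss = 456/35.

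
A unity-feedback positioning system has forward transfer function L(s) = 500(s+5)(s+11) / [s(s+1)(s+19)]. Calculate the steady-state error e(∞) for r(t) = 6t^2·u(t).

infinity

L(s) has one factor of s in the denominator, so the system is type 1.
For a type-1 system K_a = 0, so e_ss to a parabolic input is unbounded.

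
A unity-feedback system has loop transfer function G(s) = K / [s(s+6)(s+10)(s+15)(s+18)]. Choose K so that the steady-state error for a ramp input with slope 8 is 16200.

8

One free integrator in G(s): this is a type 1 system.
K_v = lim_{s→0} s·G(s) = K / (6·10·15·18) = (1/16200)·K.
e_ss = 8/K_v = 16200 ⇒ K_v = 1/2025 ⇒ K = (1/2025)/(1/16200) = 8.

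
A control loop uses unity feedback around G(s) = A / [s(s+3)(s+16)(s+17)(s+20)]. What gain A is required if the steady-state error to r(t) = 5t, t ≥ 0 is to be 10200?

The open loop has one pole at the origin → type 1 system.
K_v = lim_{s→0} s·G(s) = A / (3·16·17·20) = (1/16320)·A.
e_ss = 5/K_v = 10200 ⇒ K_v = 1/2040 ⇒ A = (1/2040)/(1/16320) = 8.

8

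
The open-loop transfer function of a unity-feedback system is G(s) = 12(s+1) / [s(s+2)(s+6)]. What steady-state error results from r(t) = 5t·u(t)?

System type = 1 (one pole at s=0).
K_v = lim_{s→0} s·G(s) = 12·1 / (2·6) = 1.
e_ss = 5/K_v = 5/1 = 5.

5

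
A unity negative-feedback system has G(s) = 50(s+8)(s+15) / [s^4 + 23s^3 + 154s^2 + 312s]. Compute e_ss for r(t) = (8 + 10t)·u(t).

0.52

Lowest-order denominator term is 312s, so the open loop has 1 pole at the origin → type 1 system. Taking each input component in turn:
  • 8: tracked with zero error.
  • 10t: e_ss = 10/K_v with K_v=250/13 → 0.52.
Total e_ss = 0.52.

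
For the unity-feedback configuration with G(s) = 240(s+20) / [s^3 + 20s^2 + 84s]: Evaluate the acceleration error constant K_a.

The denominator has no term below 84s — 1 pole at s=0, type 1.
K_a = lim_{s→0} s^2·G(s) = 0 (the extra factor of s kills the finite limit).

0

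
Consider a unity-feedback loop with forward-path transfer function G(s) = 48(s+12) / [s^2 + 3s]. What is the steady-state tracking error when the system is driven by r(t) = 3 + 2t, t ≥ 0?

1/96

Lowest-order denominator term is 3s, so the open loop has 1 pole at the origin → type 1 system. Treating each term separately:
  • 3: tracked with zero error.
  • 2t: e_ss = 2/K_v with K_v=192 → 1/96.
Total e_ss = 1/96.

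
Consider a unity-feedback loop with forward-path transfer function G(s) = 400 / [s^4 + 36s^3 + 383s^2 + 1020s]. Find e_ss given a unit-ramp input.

2.55

The denominator has no term below 1020s — 1 pole at s=0, type 1.
K_v = lim_{s→0} s·G(s) = 400 / 1020 = 20/51.
e_ss = 1/K_v = 1/(20/51) = 2.55.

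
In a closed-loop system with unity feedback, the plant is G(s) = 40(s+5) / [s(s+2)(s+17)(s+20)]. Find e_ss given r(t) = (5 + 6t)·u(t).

The open loop has one pole at the origin → type 1 system. Taking each input component in turn:
  • 5: tracked with zero error.
  • 6t: e_ss = 6/K_v with K_v=5/17 → 20.4.
Total e_ss = 20.4.

20.4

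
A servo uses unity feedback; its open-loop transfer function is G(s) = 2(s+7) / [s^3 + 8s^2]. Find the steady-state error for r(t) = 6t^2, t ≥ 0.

The denominator has no term below 8s^2 — 2 poles at s=0, type 2.
K_a = lim_{s→0} s^2·G(s) = 2·7 / 8 = 1.75.
r(t) = 6t^2 gives R(s) = 12/s^3.
e_ss = 12/K_a = 12/1.75 = 48/7.

48/7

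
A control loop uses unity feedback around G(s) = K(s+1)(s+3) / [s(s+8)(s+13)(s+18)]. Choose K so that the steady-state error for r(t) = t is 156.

4

The open loop has one pole at the origin → type 1 system.
K_v = lim_{s→0} s·G(s) = K·1·3 / (8·13·18) = (1/624)·K.
e_ss = 1/K_v = 156 ⇒ K_v = 1/156 ⇒ K = (1/156)/(1/624) = 4.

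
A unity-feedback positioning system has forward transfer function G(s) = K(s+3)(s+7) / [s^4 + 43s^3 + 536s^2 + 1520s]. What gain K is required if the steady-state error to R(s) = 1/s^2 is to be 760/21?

2

Lowest-order denominator term is 1520s, so the open loop has 1 pole at the origin → type 1 system.
K_v = lim_{s→0} s·G(s) = K·3·7 / 1520 = (21/1520)·K.
e_ss = 1/K_v = 760/21 ⇒ K_v = 21/760 ⇒ K = (21/760)/(21/1520) = 2.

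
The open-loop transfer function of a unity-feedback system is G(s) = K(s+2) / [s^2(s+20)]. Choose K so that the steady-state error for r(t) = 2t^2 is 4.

10

Two free integrators in G(s): this is a type 2 system.
K_a = lim_{s→0} s^2·G(s) = K·2 / (20) = 0.1·K.
e_ss = 4/K_a = 4 ⇒ K_a = 1 ⇒ K = 1/0.1 = 10.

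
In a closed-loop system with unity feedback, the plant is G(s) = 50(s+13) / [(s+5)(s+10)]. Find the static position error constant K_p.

13

System type = 0 (no poles at s=0).
K_p = lim_{s→0} G(s) = 50·13 / (5·10) = 13.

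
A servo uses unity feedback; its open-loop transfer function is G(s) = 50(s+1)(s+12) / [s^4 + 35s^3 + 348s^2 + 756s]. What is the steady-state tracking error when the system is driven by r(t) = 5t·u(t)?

6.3

The denominator has no term below 756s — 1 pole at s=0, type 1.
K_v = lim_{s→0} s·G(s) = 50·1·12 / 756 = 50/63.
e_ss = 5/K_v = 5/(50/63) = 6.3.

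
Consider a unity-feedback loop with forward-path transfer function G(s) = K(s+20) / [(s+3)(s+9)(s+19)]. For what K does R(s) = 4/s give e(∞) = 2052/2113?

The open loop has no poles at the origin → type 0 system.
K_p = lim_{s→0} G(s) = K·20 / (3·9·19) = (20/513)·K.
e_ss = 4/(1 + K_p) = 2052/2113 ⇒ 1 + (20/513)·K = 2113/513 ⇒ K = 80.

80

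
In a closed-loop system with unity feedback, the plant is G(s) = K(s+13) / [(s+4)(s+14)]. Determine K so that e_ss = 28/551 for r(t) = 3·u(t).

The open loop has no poles at the origin → type 0 system.
K_p = lim_{s→0} G(s) = K·13 / (4·14) = (13/56)·K.
e_ss = 3/(1 + K_p) = 28/551 ⇒ 1 + (13/56)·K = 1653/28 ⇒ K = 250.

250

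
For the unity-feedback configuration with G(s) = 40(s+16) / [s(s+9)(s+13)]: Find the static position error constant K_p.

K_p = lim_{s→0} G(s); with 1 pole at the origin the limit diverges, so K_p = ∞.

infinity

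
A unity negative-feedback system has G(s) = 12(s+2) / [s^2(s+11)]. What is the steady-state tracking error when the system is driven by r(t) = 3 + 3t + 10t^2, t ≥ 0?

System type = 2 (two poles at s=0). Taking each input component in turn:
  • 3: tracked with zero error.
  • 3t: tracked with zero error.
  • 10t^2: e_ss = 20/K_a with K_a=24/11 → 55/6.
Total e_ss = 55/6.

55/6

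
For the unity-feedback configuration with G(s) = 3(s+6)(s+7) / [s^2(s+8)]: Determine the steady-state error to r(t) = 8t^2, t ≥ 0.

64/63

System type = 2 (two poles at s=0).
K_a = lim_{s→0} s^2·G(s) = 3·6·7 / (8) = 15.75.
r(t) = 8t^2 gives R(s) = 16/s^3.
e_ss = 16/K_a = 16/15.75 = 64/63.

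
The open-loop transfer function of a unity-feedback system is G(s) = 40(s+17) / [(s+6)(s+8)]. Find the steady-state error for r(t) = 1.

6/91

The open loop has no poles at the origin → type 0 system.
K_p = lim_{s→0} G(s) = 40·17 / (6·8) = 85/6.
e_ss = 1/(1 + K_p) = 1/(91/6) = 6/91.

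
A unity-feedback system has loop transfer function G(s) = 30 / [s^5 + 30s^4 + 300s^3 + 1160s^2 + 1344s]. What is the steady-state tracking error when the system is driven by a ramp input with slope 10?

Factoring s from the denominator leaves a polynomial with constant term 1344, so the system is type 1.
K_v = lim_{s→0} s·G(s) = 30 / 1344 = 5/224.
e_ss = 10/K_v = 10/(5/224) = 448.

448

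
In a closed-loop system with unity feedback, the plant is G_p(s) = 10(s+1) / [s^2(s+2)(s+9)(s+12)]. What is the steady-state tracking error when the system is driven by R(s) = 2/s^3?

G_p(s) has two factors of s in the denominator, so the system is type 2.
K_a = lim_{s→0} s^2·G_p(s) = 10·1 / (2·9·12) = 5/108.
r(t) = t^2 gives R(s) = 2/s^3.
e_ss = 2/K_a = 2/(5/108) = 43.2.

43.2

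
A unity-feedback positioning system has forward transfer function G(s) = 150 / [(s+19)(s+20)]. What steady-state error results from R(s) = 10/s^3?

infinity

System type = 0 (no poles at s=0).
For a type-0 system K_a = 0, so e_ss to a parabolic input is unbounded.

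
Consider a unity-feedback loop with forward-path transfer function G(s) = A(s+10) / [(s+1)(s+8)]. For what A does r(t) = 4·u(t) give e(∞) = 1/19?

System type = 0 (no poles at s=0).
K_p = lim_{s→0} G(s) = A·10 / (1·8) = 1.25·A.
e_ss = 4/(1 + K_p) = 1/19 ⇒ 1 + 1.25·A = 76 ⇒ A = 60.

60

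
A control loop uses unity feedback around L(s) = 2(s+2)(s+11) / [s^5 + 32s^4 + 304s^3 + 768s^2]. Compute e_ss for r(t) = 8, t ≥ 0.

Factoring s^2 from the denominator leaves a polynomial with constant term 768, so the system is type 2.
A type-2 system has K_p = ∞, so it tracks a step input with zero steady-state error.

0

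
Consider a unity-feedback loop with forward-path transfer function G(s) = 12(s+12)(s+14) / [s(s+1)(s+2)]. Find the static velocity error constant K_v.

System type = 1 (one pole at s=0).
K_v = lim_{s→0} s·G(s) = 12·12·14 / (1·2) = 1008.

1008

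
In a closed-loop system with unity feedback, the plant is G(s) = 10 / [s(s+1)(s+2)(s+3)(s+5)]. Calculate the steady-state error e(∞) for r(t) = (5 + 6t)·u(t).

18

The open loop has one pole at the origin → type 1 system. Taking each input component in turn:
  • 5: tracked with zero error.
  • 6t: e_ss = 6/K_v with K_v=1/3 → 18.
Total e_ss = 18.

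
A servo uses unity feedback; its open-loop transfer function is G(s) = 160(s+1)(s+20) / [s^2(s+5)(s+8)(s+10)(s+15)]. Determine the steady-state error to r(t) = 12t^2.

45

G(s) has two factors of s in the denominator, so the system is type 2.
K_a = lim_{s→0} s^2·G(s) = 160·1·20 / (5·8·10·15) = 8/15.
r(t) = 12t^2 gives R(s) = 24/s^3.
e_ss = 24/K_a = 24/(8/15) = 45.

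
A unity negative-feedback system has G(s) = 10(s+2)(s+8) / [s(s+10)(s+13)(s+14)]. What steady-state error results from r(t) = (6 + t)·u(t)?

System type = 1 (one pole at s=0). Treating each term separately:
  • 6: tracked with zero error.
  • t: e_ss = 1/K_v with K_v=8/91 → 11.375.
Total e_ss = 11.375.

11.375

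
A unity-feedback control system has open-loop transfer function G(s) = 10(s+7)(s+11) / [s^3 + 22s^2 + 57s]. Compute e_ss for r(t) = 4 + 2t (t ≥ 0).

57/385

The denominator has no term below 57s — 1 pole at s=0, type 1. Treating each term separately:
  • 4: tracked with zero error.
  • 2t: e_ss = 2/K_v with K_v=770/57 → 57/385.
Total e_ss = 57/385.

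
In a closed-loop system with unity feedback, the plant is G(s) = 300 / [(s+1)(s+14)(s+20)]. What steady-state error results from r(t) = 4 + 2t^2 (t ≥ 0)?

infinity

G(s) has no factors of s in the denominator, so the system is type 0. Taking each input component in turn:
  • 4: e_ss = 4/(1+K_p) with K_p=15/14 → 56/29.
  • 2t^2: a type-0 system cannot track it, e_ss → ∞.
The unbounded component dominates.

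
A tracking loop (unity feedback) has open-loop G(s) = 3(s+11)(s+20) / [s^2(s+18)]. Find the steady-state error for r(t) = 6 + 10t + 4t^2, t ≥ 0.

12/55

Two free integrators in G(s): this is a type 2 system. Taking each input component in turn:
  • 6: tracked with zero error.
  • 10t: tracked with zero error.
  • 4t^2: e_ss = 8/K_a with K_a=110/3 → 12/55.
Total e_ss = 12/55.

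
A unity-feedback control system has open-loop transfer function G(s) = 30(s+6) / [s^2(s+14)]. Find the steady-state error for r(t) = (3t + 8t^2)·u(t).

The open loop has two poles at the origin → type 2 system. Taking each input component in turn:
  • 3t: tracked with zero error.
  • 8t^2: e_ss = 16/K_a with K_a=90/7 → 56/45.
Total e_ss = 56/45.

56/45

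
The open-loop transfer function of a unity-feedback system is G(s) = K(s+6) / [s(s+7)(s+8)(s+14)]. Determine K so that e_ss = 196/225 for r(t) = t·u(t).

G(s) has one factor of s in the denominator, so the system is type 1.
K_v = lim_{s→0} s·G(s) = K·6 / (7·8·14) = (3/392)·K.
e_ss = 1/K_v = 196/225 ⇒ K_v = 225/196 ⇒ K = (225/196)/(3/392) = 150.

150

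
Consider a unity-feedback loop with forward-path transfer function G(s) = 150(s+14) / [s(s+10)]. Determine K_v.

The open loop has one pole at the origin → type 1 system.
K_v = lim_{s→0} s·G(s) = 150·14 / (10) = 210.

210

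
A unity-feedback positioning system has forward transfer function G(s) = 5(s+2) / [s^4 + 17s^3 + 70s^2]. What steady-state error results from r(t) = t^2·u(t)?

Factoring s^2 from the denominator leaves a polynomial with constant term 70, so the system is type 2.
K_a = lim_{s→0} s^2·G(s) = 5·2 / 70 = 1/7.
r(t) = t^2 gives R(s) = 2/s^3.
e_ss = 2/K_a = 2/(1/7) = 14.

14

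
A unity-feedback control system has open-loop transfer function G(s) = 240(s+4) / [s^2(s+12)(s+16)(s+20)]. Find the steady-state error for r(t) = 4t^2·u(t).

System type = 2 (two poles at s=0).
K_a = lim_{s→0} s^2·G(s) = 240·4 / (12·16·20) = 0.25.
r(t) = 4t^2 gives R(s) = 8/s^3.
e_ss = 8/K_a = 8/0.25 = 32.

32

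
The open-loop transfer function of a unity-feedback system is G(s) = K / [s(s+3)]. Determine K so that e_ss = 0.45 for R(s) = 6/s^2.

The open loop has one pole at the origin → type 1 system.
K_v = lim_{s→0} s·G(s) = K / (3) = (1/3)·K.
e_ss = 6/K_v = 0.45 ⇒ K_v = 40/3 ⇒ K = (40/3)/(1/3) = 40.

40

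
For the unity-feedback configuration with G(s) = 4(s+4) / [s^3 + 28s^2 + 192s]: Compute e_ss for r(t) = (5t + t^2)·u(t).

infinity

Lowest-order denominator term is 192s, so the open loop has 1 pole at the origin → type 1 system. Taking each input component in turn:
  • 5t: e_ss = 5/K_v with K_v=1/12 → 60.
  • t^2: a type-1 system cannot track it, e_ss → ∞.
The unbounded component dominates.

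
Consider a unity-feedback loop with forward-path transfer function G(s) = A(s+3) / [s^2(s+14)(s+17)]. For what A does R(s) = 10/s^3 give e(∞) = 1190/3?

G(s) has two factors of s in the denominator, so the system is type 2.
K_a = lim_{s→0} s^2·G(s) = A·3 / (14·17) = (3/238)·A.
e_ss = 10/K_a = 1190/3 ⇒ K_a = 3/119 ⇒ A = (3/119)/(3/238) = 2.

2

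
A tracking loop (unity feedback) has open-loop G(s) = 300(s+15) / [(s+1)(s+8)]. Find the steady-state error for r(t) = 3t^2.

infinity

G(s) has no factors of s in the denominator, so the system is type 0.
K_a = lim_{s→0} s^2·G(s) = 0; the steady-state error to this parabolic input grows without bound.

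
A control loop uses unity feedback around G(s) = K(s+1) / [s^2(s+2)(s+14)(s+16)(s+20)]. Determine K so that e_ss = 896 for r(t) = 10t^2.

200

Two free integrators in G(s): this is a type 2 system.
K_a = lim_{s→0} s^2·G(s) = K·1 / (2·14·16·20) = (1/8960)·K.
e_ss = 20/K_a = 896 ⇒ K_a = 5/224 ⇒ K = (5/224)/(1/8960) = 200.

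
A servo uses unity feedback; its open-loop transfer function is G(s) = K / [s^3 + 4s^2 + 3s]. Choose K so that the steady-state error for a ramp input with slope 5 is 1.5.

10

Lowest-order denominator term is 3s, so the open loop has 1 pole at the origin → type 1 system.
K_v = lim_{s→0} s·G(s) = K / 3 = (1/3)·K.
e_ss = 5/K_v = 1.5 ⇒ K_v = 10/3 ⇒ K = (10/3)/(1/3) = 10.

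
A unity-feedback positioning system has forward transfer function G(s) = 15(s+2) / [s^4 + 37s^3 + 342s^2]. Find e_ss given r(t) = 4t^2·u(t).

Lowest-order denominator term is 342s^2, so the open loop has 2 poles at the origin → type 2 system.
K_a = lim_{s→0} s^2·G(s) = 15·2 / 342 = 5/57.
r(t) = 4t^2 gives R(s) = 8/s^3.
e_ss = 8/K_a = 8/(5/57) = 91.2.

91.2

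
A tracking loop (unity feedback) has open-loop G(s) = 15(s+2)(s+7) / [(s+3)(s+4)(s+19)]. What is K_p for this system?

35/38

System type = 0 (no poles at s=0).
K_p = lim_{s→0} G(s) = 15·2·7 / (3·4·19) = 35/38.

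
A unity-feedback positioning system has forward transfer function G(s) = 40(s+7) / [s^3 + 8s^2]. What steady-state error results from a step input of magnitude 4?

Factoring s^2 from the denominator leaves a polynomial with constant term 8, so the system is type 2.
K_p = ∞ for a type-2 system; e_ss to a step is zero.

0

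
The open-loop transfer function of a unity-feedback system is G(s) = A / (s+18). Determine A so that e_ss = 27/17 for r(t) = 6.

50

The open loop has no poles at the origin → type 0 system.
K_p = lim_{s→0} G(s) = A / (18) = (1/18)·A.
e_ss = 6/(1 + K_p) = 27/17 ⇒ 1 + (1/18)·A = 34/9 ⇒ A = 50.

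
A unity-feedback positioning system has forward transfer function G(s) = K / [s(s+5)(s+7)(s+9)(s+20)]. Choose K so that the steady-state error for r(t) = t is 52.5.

System type = 1 (one pole at s=0).
K_v = lim_{s→0} s·G(s) = K / (5·7·9·20) = (1/6300)·K.
e_ss = 1/K_v = 52.5 ⇒ K_v = 2/105 ⇒ K = (2/105)/(1/6300) = 120.

120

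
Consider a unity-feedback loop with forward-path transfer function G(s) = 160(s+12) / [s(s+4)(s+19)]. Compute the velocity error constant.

G(s) has one factor of s in the denominator, so the system is type 1.
K_v = lim_{s→0} s·G(s) = 160·12 / (4·19) = 480/19.

480/19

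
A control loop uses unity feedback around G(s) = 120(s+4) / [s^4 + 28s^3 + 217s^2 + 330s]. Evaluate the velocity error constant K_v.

16/11

Factoring s from the denominator leaves a polynomial with constant term 330, so the system is type 1.
K_v = lim_{s→0} s·G(s) = 120·4 / 330 = 16/11.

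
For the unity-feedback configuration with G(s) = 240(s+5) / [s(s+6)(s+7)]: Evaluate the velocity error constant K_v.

200/7

System type = 1 (one pole at s=0).
K_v = lim_{s→0} s·G(s) = 240·5 / (6·7) = 200/7.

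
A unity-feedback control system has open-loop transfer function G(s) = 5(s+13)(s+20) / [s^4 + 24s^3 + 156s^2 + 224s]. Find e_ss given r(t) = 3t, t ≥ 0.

Factoring s from the denominator leaves a polynomial with constant term 224, so the system is type 1.
K_v = lim_{s→0} s·G(s) = 5·13·20 / 224 = 325/56.
e_ss = 3/K_v = 3/(325/56) = 168/325.

168/325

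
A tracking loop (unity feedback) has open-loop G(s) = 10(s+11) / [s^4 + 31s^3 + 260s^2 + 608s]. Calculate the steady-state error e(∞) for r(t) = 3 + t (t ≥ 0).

Factoring s from the denominator leaves a polynomial with constant term 608, so the system is type 1. By superposition:
  • 3: tracked with zero error.
  • t: e_ss = 1/K_v with K_v=55/304 → 304/55.
Total e_ss = 304/55.

304/55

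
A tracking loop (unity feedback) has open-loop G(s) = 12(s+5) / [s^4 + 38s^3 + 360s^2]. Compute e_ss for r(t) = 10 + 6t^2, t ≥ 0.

72

The denominator has no term below 360s^2 — 2 poles at s=0, type 2. Taking each input component in turn:
  • 10: tracked with zero error.
  • 6t^2: e_ss = 12/K_a with K_a=1/6 → 72.
Total e_ss = 72.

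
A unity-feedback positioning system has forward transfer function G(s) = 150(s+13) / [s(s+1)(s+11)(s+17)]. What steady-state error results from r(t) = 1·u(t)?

0

The open loop has one pole at the origin → type 1 system.
A type-1 system has K_p = ∞, so it tracks a step input with zero steady-state error.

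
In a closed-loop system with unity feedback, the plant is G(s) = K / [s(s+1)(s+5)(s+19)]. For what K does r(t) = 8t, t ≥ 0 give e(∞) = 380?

System type = 1 (one pole at s=0).
K_v = lim_{s→0} s·G(s) = K / (1·5·19) = (1/95)·K.
e_ss = 8/K_v = 380 ⇒ K_v = 2/95 ⇒ K = (2/95)/(1/95) = 2.

2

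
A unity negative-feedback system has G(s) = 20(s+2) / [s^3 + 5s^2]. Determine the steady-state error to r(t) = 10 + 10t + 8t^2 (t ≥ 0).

2

The denominator has no term below 5s^2 — 2 poles at s=0, type 2. By superposition:
  • 10: tracked with zero error.
  • 10t: tracked with zero error.
  • 8t^2: e_ss = 16/K_a with K_a=8 → 2.
Total e_ss = 2.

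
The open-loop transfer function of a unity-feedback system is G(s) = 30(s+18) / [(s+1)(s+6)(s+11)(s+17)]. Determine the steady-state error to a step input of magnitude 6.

1122/277

G(s) has no factors of s in the denominator, so the system is type 0.
K_p = lim_{s→0} G(s) = 30·18 / (1·6·11·17) = 90/187.
e_ss = 6/(1 + K_p) = 6/(277/187) = 1122/277.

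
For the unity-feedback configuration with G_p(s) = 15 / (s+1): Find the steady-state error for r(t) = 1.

0.0625

The open loop has no poles at the origin → type 0 system.
K_p = lim_{s→0} G_p(s) = 15 / (1) = 15.
e_ss = 1/(1 + K_p) = 1/16 = 0.0625.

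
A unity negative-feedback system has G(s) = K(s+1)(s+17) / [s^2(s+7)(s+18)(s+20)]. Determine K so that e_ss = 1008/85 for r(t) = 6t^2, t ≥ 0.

Two free integrators in G(s): this is a type 2 system.
K_a = lim_{s→0} s^2·G(s) = K·1·17 / (7·18·20) = (17/2520)·K.
e_ss = 12/K_a = 1008/85 ⇒ K_a = 85/84 ⇒ K = (85/84)/(17/2520) = 150.

150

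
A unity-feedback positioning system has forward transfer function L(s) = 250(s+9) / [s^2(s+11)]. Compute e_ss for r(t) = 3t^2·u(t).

11/375

The open loop has two poles at the origin → type 2 system.
K_a = lim_{s→0} s^2·L(s) = 250·9 / (11) = 2250/11.
r(t) = 3t^2 gives R(s) = 6/s^3.
e_ss = 6/K_a = 6/(2250/11) = 11/375.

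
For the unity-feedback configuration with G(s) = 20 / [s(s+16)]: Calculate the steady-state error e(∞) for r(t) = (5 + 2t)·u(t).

One free integrator in G(s): this is a type 1 system. Treating each term separately:
  • 5: tracked with zero error.
  • 2t: e_ss = 2/K_v with K_v=1.25 → 1.6.
Total e_ss = 1.6.

1.6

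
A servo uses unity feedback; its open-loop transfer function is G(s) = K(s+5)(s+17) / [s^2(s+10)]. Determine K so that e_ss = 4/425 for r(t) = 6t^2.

The open loop has two poles at the origin → type 2 system.
K_a = lim_{s→0} s^2·G(s) = K·5·17 / (10) = 8.5·K.
e_ss = 12/K_a = 4/425 ⇒ K_a = 1275 ⇒ K = 1275/8.5 = 150.

150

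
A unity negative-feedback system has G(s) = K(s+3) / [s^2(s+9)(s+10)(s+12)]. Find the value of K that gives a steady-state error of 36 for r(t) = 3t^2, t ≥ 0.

G(s) has two factors of s in the denominator, so the system is type 2.
K_a = lim_{s→0} s^2·G(s) = K·3 / (9·10·12) = (1/360)·K.
e_ss = 6/K_a = 36 ⇒ K_a = 1/6 ⇒ K = (1/6)/(1/360) = 60.

60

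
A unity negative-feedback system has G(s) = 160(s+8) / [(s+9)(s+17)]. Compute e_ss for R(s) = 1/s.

G(s) has no factors of s in the denominator, so the system is type 0.
K_p = lim_{s→0} G(s) = 160·8 / (9·17) = 1280/153.
e_ss = 1/(1 + K_p) = 1/(1433/153) = 153/1433.

153/1433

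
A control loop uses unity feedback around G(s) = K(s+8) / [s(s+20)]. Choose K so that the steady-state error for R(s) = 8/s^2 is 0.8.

25

G(s) has one factor of s in the denominator, so the system is type 1.
K_v = lim_{s→0} s·G(s) = K·8 / (20) = 0.4·K.
e_ss = 8/K_v = 0.8 ⇒ K_v = 10 ⇒ K = 10/0.4 = 25.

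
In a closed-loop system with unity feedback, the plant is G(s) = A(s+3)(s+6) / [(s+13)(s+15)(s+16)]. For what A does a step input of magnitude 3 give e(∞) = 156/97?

150

No free integrators in G(s): this is a type 0 system.
K_p = lim_{s→0} G(s) = A·3·6 / (13·15·16) = (3/520)·A.
e_ss = 3/(1 + K_p) = 156/97 ⇒ 1 + (3/520)·A = 97/52 ⇒ A = 150.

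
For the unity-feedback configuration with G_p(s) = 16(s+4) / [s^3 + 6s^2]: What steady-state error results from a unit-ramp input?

0

Lowest-order denominator term is 6s^2, so the open loop has 2 poles at the origin → type 2 system.
A type-2 system has K_v = ∞, so it tracks a ramp input with zero steady-state error.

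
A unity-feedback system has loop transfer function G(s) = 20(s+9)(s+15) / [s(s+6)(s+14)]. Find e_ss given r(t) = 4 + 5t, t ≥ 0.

G(s) has one factor of s in the denominator, so the system is type 1. By superposition:
  • 4: tracked with zero error.
  • 5t: e_ss = 5/K_v with K_v=225/7 → 7/45.
Total e_ss = 7/45.

7/45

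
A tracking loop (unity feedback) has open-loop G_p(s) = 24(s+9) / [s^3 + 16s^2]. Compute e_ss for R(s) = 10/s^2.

Lowest-order denominator term is 16s^2, so the open loop has 2 poles at the origin → type 2 system.
A type-2 system has K_v = ∞, so it tracks a ramp input with zero steady-state error.

0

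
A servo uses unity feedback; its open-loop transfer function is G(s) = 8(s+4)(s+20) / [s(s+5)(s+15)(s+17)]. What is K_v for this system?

128/255

The open loop has one pole at the origin → type 1 system.
K_v = lim_{s→0} s·G(s) = 8·4·20 / (5·15·17) = 128/255.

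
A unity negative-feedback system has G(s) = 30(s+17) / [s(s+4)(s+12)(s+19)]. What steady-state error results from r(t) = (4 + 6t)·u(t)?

The open loop has one pole at the origin → type 1 system. By superposition:
  • 4: tracked with zero error.
  • 6t: e_ss = 6/K_v with K_v=85/152 → 912/85.
Total e_ss = 912/85.

912/85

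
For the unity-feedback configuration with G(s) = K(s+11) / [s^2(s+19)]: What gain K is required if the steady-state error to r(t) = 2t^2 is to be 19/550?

System type = 2 (two poles at s=0).
K_a = lim_{s→0} s^2·G(s) = K·11 / (19) = (11/19)·K.
e_ss = 4/K_a = 19/550 ⇒ K_a = 2200/19 ⇒ K = (2200/19)/(11/19) = 200.

200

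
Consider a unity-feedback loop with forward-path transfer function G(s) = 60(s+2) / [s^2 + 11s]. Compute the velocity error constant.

The denominator has no term below 11s — 1 pole at s=0, type 1.
K_v = lim_{s→0} s·G(s) = 60·2 / 11 = 120/11.

120/11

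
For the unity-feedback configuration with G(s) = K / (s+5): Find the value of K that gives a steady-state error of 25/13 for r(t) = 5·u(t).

No free integrators in G(s): this is a type 0 system.
K_p = lim_{s→0} G(s) = K / (5) = 0.2·K.
e_ss = 5/(1 + K_p) = 25/13 ⇒ 1 + 0.2·K = 2.6 ⇒ K = 8.

8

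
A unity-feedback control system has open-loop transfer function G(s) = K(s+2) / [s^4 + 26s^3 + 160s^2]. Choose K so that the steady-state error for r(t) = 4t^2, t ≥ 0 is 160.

4

Factoring s^2 from the denominator leaves a polynomial with constant term 160, so the system is type 2.
K_a = lim_{s→0} s^2·G(s) = K·2 / 160 = 0.0125·K.
e_ss = 8/K_a = 160 ⇒ K_a = 0.05 ⇒ K = 0.05/0.0125 = 4.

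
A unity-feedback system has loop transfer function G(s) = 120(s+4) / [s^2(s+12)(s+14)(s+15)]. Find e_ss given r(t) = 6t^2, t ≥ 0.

The open loop has two poles at the origin → type 2 system.
K_a = lim_{s→0} s^2·G(s) = 120·4 / (12·14·15) = 4/21.
r(t) = 6t^2 gives R(s) = 12/s^3.
e_ss = 12/K_a = 12/(4/21) = 63.

63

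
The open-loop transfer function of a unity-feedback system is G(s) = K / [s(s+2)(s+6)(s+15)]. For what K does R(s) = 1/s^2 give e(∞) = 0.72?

The open loop has one pole at the origin → type 1 system.
K_v = lim_{s→0} s·G(s) = K / (2·6·15) = (1/180)·K.
e_ss = 1/K_v = 0.72 ⇒ K_v = 25/18 ⇒ K = (25/18)/(1/180) = 250.

250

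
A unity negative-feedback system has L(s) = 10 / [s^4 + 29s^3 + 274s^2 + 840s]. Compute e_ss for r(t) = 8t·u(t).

Factoring s from the denominator leaves a polynomial with constant term 840, so the system is type 1.
K_v = lim_{s→0} s·L(s) = 10 / 840 = 1/84.
e_ss = 8/K_v = 8/(1/84) = 672.

672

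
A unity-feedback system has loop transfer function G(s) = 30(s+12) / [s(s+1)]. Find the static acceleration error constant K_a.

0

G(s) has one factor of s in the denominator, so the system is type 1.
K_a = lim_{s→0} s^2·G(s) = 0 (the extra factor of s kills the finite limit).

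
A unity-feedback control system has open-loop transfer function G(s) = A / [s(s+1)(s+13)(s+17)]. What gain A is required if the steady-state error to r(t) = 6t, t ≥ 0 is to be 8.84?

One free integrator in G(s): this is a type 1 system.
K_v = lim_{s→0} s·G(s) = A / (1·13·17) = (1/221)·A.
e_ss = 6/K_v = 8.84 ⇒ K_v = 150/221 ⇒ A = (150/221)/(1/221) = 150.

150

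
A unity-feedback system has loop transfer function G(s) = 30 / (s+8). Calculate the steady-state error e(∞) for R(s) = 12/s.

The open loop has no poles at the origin → type 0 system.
K_p = lim_{s→0} G(s) = 30 / (8) = 3.75.
e_ss = 12/(1 + K_p) = 12/4.75 = 48/19.

48/19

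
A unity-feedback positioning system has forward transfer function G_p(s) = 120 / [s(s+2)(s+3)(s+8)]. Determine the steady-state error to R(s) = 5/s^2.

G_p(s) has one factor of s in the denominator, so the system is type 1.
K_v = lim_{s→0} s·G_p(s) = 120 / (2·3·8) = 2.5.
e_ss = 5/K_v = 5/2.5 = 2.

2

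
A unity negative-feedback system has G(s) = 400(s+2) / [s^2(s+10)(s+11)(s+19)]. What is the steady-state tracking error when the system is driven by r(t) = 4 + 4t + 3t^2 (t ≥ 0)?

The open loop has two poles at the origin → type 2 system. Treating each term separately:
  • 4: tracked with zero error.
  • 4t: tracked with zero error.
  • 3t^2: e_ss = 6/K_a with K_a=80/209 → 15.675.
Total e_ss = 15.675.

15.675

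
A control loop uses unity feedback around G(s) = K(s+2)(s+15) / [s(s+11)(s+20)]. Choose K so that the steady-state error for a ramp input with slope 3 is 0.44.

One free integrator in G(s): this is a type 1 system.
K_v = lim_{s→0} s·G(s) = K·2·15 / (11·20) = (3/22)·K.
e_ss = 3/K_v = 0.44 ⇒ K_v = 75/11 ⇒ K = (75/11)/(3/22) = 50.

50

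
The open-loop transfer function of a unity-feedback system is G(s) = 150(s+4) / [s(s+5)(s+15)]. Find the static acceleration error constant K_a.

One free integrator in G(s): this is a type 1 system.
K_a = lim_{s→0} s^2·G(s) = 0 (the extra factor of s kills the finite limit).

0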